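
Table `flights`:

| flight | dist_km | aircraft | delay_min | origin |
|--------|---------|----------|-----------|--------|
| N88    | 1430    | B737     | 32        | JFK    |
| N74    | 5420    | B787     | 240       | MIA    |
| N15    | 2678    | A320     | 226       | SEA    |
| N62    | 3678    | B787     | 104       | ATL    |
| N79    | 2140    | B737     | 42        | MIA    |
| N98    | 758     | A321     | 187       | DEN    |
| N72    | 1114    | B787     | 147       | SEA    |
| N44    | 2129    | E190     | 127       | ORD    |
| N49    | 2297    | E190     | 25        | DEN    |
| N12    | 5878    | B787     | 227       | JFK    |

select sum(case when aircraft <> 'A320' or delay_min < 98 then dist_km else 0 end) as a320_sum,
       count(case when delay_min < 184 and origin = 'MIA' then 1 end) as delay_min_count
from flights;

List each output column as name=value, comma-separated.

a320_sum=24844, delay_min_count=1

[a320_sum: aircraft <> 'A320' or delay_min < 98]
flight=N88: ✓ → 1430
flight=N74: ✓ → 5420
flight=N15: ✗
flight=N62: ✓ → 3678
flight=N79: ✓ → 2140
flight=N98: ✓ → 758
flight=N72: ✓ → 1114
flight=N44: ✓ → 2129
flight=N49: ✓ → 2297
flight=N12: ✓ → 5878
a320_sum = 1430 + 5420 + 3678 + 2140 + 758 + 1114 + 2129 + 2297 + 5878 = 24844
—
[delay_min_count: delay_min < 184 and origin = 'MIA']
flight=N88: ✗
flight=N74: ✗
flight=N15: ✗
flight=N62: ✗
flight=N79: ✓ → 1
flight=N98: ✗
flight=N72: ✗
flight=N44: ✗
flight=N49: ✗
flight=N12: ✗
delay_min_count = COUNT(1) = 1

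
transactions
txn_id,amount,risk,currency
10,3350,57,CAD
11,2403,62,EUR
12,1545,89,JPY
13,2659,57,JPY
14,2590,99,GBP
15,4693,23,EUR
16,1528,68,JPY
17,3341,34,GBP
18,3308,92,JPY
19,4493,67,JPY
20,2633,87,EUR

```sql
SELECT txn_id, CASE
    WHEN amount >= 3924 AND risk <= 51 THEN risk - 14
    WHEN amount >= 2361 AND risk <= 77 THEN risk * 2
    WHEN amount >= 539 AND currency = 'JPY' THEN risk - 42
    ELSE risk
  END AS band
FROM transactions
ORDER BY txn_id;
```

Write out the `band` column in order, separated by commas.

txn_id=10: amount >= 2361 AND risk <= 77 → 114
txn_id=11: amount >= 2361 AND risk <= 77 → 124
txn_id=12: amount >= 539 AND currency = 'JPY' → 47
txn_id=13: amount >= 2361 AND risk <= 77 → 114
txn_id=14: ELSE → 99
txn_id=15: amount >= 3924 AND risk <= 51 → 9
txn_id=16: amount >= 539 AND currency = 'JPY' → 26
txn_id=17: amount >= 2361 AND risk <= 77 → 68
txn_id=18: amount >= 539 AND currency = 'JPY' → 50
txn_id=19: amount >= 2361 AND risk <= 77 → 134
txn_id=20: ELSE → 87

114, 124, 47, 114, 99, 9, 26, 68, 50, 134, 87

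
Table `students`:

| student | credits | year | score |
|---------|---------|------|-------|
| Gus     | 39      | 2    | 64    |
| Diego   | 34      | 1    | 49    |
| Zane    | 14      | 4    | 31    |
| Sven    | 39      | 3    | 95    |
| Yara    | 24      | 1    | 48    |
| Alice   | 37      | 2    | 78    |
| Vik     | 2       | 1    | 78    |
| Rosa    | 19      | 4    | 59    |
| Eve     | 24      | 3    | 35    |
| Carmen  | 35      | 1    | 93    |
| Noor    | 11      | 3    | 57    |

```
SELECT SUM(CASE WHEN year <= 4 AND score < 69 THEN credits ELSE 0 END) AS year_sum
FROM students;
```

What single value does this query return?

student=Gus: ✓ → 39
student=Diego: ✓ → 34
student=Zane: ✓ → 14
student=Sven: ✗
student=Yara: ✓ → 24
student=Alice: ✗
student=Vik: ✗
student=Rosa: ✓ → 19
student=Eve: ✓ → 24
student=Carmen: ✗
student=Noor: ✓ → 11
year_sum = 39 + 34 + 14 + 24 + 19 + 24 + 11 = 165

165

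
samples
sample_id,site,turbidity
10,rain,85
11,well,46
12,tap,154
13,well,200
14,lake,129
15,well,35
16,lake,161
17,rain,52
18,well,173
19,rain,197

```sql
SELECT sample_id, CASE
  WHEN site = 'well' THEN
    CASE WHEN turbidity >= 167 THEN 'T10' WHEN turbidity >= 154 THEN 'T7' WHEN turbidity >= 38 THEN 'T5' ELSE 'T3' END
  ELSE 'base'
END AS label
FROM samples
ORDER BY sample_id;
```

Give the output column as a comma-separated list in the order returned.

sample_id=10: site='rain' → outer ELSE → base
sample_id=11: site='well' → inner[turbidity >= 38] → T5
sample_id=12: site='tap' → outer ELSE → base
sample_id=13: site='well' → inner[turbidity >= 167] → T10
sample_id=14: site='lake' → outer ELSE → base
sample_id=15: site='well' → inner[ELSE] → T3
sample_id=16: site='lake' → outer ELSE → base
sample_id=17: site='rain' → outer ELSE → base
sample_id=18: site='well' → inner[turbidity >= 167] → T10
sample_id=19: site='rain' → outer ELSE → base

base, T5, base, T10, base, T3, base, base, T10, base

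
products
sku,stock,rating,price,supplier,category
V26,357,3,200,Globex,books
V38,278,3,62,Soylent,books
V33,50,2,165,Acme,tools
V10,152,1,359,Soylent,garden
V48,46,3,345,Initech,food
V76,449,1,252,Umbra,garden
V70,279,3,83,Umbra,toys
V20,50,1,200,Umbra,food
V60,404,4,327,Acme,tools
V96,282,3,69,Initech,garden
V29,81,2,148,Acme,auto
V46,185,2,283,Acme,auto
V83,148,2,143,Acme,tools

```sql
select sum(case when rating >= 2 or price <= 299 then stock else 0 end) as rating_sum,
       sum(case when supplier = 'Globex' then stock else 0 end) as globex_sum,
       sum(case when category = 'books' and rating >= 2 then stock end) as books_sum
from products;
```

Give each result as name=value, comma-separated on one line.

[rating_sum: rating >= 2 or price <= 299]
sku=V26: ✓ → 357
sku=V38: ✓ → 278
sku=V33: ✓ → 50
sku=V10: ✗
sku=V48: ✓ → 46
sku=V76: ✓ → 449
sku=V70: ✓ → 279
sku=V20: ✓ → 50
sku=V60: ✓ → 404
sku=V96: ✓ → 282
sku=V29: ✓ → 81
sku=V46: ✓ → 185
sku=V83: ✓ → 148
rating_sum = 357 + 278 + 50 + 46 + 449 + 279 + 50 + 404 + 282 + 81 + 185 + 148 = 2609
—
[globex_sum: supplier = 'Globex']
sku=V26: ✓ → 357
sku=V38: ✗
sku=V33: ✗
sku=V10: ✗
sku=V48: ✗
sku=V76: ✗
sku=V70: ✗
sku=V20: ✗
sku=V60: ✗
sku=V96: ✗
sku=V29: ✗
sku=V46: ✗
sku=V83: ✗
globex_sum = 357
—
[books_sum: category = 'books' and rating >= 2]
sku=V26: ✓ → 357
sku=V38: ✓ → 278
sku=V33: ✗
sku=V10: ✗
sku=V48: ✗
sku=V76: ✗
sku=V70: ✗
sku=V20: ✗
sku=V60: ✗
sku=V96: ✗
sku=V29: ✗
sku=V46: ✗
sku=V83: ✗
books_sum = 357 + 278 = 635

rating_sum=2609, globex_sum=357, books_sum=635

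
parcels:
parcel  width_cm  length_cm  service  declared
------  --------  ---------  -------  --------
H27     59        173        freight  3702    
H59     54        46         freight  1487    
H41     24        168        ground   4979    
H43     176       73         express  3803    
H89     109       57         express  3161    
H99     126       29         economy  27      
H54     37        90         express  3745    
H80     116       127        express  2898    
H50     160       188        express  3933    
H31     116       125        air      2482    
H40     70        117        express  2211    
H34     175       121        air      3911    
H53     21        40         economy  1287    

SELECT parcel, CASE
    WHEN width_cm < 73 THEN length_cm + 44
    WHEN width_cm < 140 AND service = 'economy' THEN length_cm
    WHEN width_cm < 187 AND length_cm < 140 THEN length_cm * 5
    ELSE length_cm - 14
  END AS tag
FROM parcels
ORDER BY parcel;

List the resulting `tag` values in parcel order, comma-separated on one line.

parcel=H27: width_cm < 73 → 217
parcel=H31: width_cm < 187 AND length_cm < 140 → 625
parcel=H34: width_cm < 187 AND length_cm < 140 → 605
parcel=H40: width_cm < 73 → 161
parcel=H41: width_cm < 73 → 212
parcel=H43: width_cm < 187 AND length_cm < 140 → 365
parcel=H50: ELSE → 174
parcel=H53: width_cm < 73 → 84
parcel=H54: width_cm < 73 → 134
parcel=H59: width_cm < 73 → 90
parcel=H80: width_cm < 187 AND length_cm < 140 → 635
parcel=H89: width_cm < 187 AND length_cm < 140 → 285
parcel=H99: width_cm < 140 AND service = 'economy' → 29

217, 625, 605, 161, 212, 365, 174, 84, 134, 90, 635, 285, 29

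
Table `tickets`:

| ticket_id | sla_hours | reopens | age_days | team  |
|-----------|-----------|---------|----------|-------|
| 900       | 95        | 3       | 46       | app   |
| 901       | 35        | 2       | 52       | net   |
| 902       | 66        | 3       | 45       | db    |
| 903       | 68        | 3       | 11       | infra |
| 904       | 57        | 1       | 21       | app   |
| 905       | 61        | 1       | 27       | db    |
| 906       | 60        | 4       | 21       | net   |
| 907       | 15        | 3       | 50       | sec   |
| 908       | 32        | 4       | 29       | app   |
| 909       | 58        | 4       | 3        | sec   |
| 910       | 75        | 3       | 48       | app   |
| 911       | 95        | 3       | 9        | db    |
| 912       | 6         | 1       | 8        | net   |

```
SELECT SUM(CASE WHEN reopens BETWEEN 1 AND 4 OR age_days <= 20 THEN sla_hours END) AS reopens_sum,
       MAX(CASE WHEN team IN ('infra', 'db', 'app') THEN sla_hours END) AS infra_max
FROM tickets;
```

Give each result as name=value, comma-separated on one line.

[reopens_sum: reopens BETWEEN 1 AND 4 OR age_days <= 20]
ticket_id=900: ✓ → 95
ticket_id=901: ✓ → 35
ticket_id=902: ✓ → 66
ticket_id=903: ✓ → 68
ticket_id=904: ✓ → 57
ticket_id=905: ✓ → 61
ticket_id=906: ✓ → 60
ticket_id=907: ✓ → 15
ticket_id=908: ✓ → 32
ticket_id=909: ✓ → 58
ticket_id=910: ✓ → 75
ticket_id=911: ✓ → 95
ticket_id=912: ✓ → 6
reopens_sum = 95 + 35 + 66 + 68 + 57 + 61 + 60 + 15 + 32 + 58 + 75 + 95 + 6 = 723
—
[infra_max: team IN ('infra', 'db', 'app')]
ticket_id=900: ✓ → 95
ticket_id=901: ✗
ticket_id=902: ✓ → 66
ticket_id=903: ✓ → 68
ticket_id=904: ✓ → 57
ticket_id=905: ✓ → 61
ticket_id=906: ✗
ticket_id=907: ✗
ticket_id=908: ✓ → 32
ticket_id=909: ✗
ticket_id=910: ✓ → 75
ticket_id=911: ✓ → 95
ticket_id=912: ✗
infra_max = MAX(95, 66, 68, 57, 61, 32, 75, 95) = 95

reopens_sum=723, infra_max=95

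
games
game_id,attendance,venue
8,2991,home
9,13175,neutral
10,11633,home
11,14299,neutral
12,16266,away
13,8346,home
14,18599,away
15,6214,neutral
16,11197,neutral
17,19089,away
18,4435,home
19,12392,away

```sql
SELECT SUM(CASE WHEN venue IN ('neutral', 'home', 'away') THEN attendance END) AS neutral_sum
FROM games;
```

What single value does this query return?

game_id=8: ✓ → 2991
game_id=9: ✓ → 13175
game_id=10: ✓ → 11633
game_id=11: ✓ → 14299
game_id=12: ✓ → 16266
game_id=13: ✓ → 8346
game_id=14: ✓ → 18599
game_id=15: ✓ → 6214
game_id=16: ✓ → 11197
game_id=17: ✓ → 19089
game_id=18: ✓ → 4435
game_id=19: ✓ → 12392
neutral_sum = 2991 + 13175 + 11633 + 14299 + 16266 + 8346 + 18599 + 6214 + 11197 + 19089 + 4435 + 12392 = 138636

138636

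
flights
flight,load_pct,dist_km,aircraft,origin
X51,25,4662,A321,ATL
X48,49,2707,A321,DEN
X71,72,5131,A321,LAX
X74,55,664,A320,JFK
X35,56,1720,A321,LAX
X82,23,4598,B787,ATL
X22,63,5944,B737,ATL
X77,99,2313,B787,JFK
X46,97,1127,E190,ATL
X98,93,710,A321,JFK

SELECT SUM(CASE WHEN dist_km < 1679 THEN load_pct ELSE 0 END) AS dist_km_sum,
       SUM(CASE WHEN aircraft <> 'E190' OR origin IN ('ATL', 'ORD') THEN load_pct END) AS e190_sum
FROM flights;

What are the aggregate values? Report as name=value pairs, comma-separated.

[dist_km_sum: dist_km < 1679]
flight=X51: ✗
flight=X48: ✗
flight=X71: ✗
flight=X74: ✓ → 55
flight=X35: ✗
flight=X82: ✗
flight=X22: ✗
flight=X77: ✗
flight=X46: ✓ → 97
flight=X98: ✓ → 93
dist_km_sum = 55 + 97 + 93 = 245
—
[e190_sum: aircraft <> 'E190' OR origin IN ('ATL', 'ORD')]
flight=X51: ✓ → 25
flight=X48: ✓ → 49
flight=X71: ✓ → 72
flight=X74: ✓ → 55
flight=X35: ✓ → 56
flight=X82: ✓ → 23
flight=X22: ✓ → 63
flight=X77: ✓ → 99
flight=X46: ✓ → 97
flight=X98: ✓ → 93
e190_sum = 25 + 49 + 72 + 55 + 56 + 23 + 63 + 99 + 97 + 93 = 632

dist_km_sum=245, e190_sum=632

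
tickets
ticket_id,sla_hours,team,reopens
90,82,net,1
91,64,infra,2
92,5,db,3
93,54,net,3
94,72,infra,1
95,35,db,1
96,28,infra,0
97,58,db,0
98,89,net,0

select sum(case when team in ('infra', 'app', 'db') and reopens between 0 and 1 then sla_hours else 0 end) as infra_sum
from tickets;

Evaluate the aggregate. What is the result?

193

ticket_id=90: ✗
ticket_id=91: ✗
ticket_id=92: ✗
ticket_id=93: ✗
ticket_id=94: ✓ → 72
ticket_id=95: ✓ → 35
ticket_id=96: ✓ → 28
ticket_id=97: ✓ → 58
ticket_id=98: ✗
infra_sum = 72 + 35 + 28 + 58 = 193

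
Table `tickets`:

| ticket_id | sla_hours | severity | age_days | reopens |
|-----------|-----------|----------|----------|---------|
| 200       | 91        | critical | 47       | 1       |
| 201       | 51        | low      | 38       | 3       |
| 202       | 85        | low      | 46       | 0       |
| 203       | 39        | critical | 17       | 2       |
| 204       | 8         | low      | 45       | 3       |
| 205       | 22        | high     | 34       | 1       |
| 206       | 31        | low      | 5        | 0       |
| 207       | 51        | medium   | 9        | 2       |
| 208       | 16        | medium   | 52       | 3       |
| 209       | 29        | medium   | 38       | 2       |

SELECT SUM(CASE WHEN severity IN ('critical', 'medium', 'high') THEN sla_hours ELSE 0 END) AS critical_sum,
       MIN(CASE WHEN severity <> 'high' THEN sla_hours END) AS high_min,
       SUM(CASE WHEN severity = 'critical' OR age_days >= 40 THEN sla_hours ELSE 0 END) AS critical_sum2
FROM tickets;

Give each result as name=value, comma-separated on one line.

critical_sum=248, high_min=8, critical_sum2=239

[critical_sum: severity IN ('critical', 'medium', 'high')]
ticket_id=200: ✓ → 91
ticket_id=201: ✗
ticket_id=202: ✗
ticket_id=203: ✓ → 39
ticket_id=204: ✗
ticket_id=205: ✓ → 22
ticket_id=206: ✗
ticket_id=207: ✓ → 51
ticket_id=208: ✓ → 16
ticket_id=209: ✓ → 29
critical_sum = 91 + 39 + 22 + 51 + 16 + 29 = 248
—
[high_min: severity <> 'high']
ticket_id=200: ✓ → 91
ticket_id=201: ✓ → 51
ticket_id=202: ✓ → 85
ticket_id=203: ✓ → 39
ticket_id=204: ✓ → 8
ticket_id=205: ✗
ticket_id=206: ✓ → 31
ticket_id=207: ✓ → 51
ticket_id=208: ✓ → 16
ticket_id=209: ✓ → 29
high_min = MIN(91, 51, 85, 39, 8, 31, 51, 16, 29) = 8
—
[critical_sum2: severity = 'critical' OR age_days >= 40]
ticket_id=200: ✓ → 91
ticket_id=201: ✗
ticket_id=202: ✓ → 85
ticket_id=203: ✓ → 39
ticket_id=204: ✓ → 8
ticket_id=205: ✗
ticket_id=206: ✗
ticket_id=207: ✗
ticket_id=208: ✓ → 16
ticket_id=209: ✗
critical_sum2 = 91 + 85 + 39 + 8 + 16 = 239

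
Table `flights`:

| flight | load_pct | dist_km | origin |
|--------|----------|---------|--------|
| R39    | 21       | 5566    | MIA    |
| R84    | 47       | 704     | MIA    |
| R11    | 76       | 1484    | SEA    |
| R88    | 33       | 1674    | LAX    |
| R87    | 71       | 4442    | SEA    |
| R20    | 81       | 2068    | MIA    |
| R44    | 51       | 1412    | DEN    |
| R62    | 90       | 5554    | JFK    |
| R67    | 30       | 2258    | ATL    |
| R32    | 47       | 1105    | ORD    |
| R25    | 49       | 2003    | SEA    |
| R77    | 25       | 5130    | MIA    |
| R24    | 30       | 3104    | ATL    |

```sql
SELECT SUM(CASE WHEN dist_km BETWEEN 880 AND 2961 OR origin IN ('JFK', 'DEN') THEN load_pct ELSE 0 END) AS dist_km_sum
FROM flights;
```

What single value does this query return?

flight=R39: ✗
flight=R84: ✗
flight=R11: ✓ → 76
flight=R88: ✓ → 33
flight=R87: ✗
flight=R20: ✓ → 81
flight=R44: ✓ → 51
flight=R62: ✓ → 90
flight=R67: ✓ → 30
flight=R32: ✓ → 47
flight=R25: ✓ → 49
flight=R77: ✗
flight=R24: ✗
dist_km_sum = 76 + 33 + 81 + 51 + 90 + 30 + 47 + 49 = 457

457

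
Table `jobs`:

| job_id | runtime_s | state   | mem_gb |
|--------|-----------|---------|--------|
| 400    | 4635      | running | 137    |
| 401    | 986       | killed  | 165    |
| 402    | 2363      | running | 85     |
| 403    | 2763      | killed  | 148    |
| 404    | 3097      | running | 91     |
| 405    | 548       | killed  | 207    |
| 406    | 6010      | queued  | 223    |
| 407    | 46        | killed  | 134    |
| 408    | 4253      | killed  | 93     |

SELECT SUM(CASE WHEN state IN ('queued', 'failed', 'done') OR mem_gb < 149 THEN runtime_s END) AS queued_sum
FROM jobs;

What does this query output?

job_id=400: ✓ → 4635
job_id=401: ✗
job_id=402: ✓ → 2363
job_id=403: ✓ → 2763
job_id=404: ✓ → 3097
job_id=405: ✗
job_id=406: ✓ → 6010
job_id=407: ✓ → 46
job_id=408: ✓ → 4253
queued_sum = 4635 + 2363 + 2763 + 3097 + 6010 + 46 + 4253 = 23167

23167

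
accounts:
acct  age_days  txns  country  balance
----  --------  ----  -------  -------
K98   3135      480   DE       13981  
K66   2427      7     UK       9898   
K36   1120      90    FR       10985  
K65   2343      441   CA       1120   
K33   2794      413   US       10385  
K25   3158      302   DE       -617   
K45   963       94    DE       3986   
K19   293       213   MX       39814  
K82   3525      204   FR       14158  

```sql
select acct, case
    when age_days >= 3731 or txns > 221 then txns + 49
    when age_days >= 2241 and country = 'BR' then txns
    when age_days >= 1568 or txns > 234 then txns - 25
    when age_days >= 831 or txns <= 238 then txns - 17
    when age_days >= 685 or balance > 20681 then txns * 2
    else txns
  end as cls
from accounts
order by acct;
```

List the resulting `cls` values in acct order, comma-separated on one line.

196, 351, 462, 73, 77, 490, -18, 179, 529

acct=K19: age_days >= 831 or txns <= 238 → 196
acct=K25: age_days >= 3731 or txns > 221 → 351
acct=K33: age_days >= 3731 or txns > 221 → 462
acct=K36: age_days >= 831 or txns <= 238 → 73
acct=K45: age_days >= 831 or txns <= 238 → 77
acct=K65: age_days >= 3731 or txns > 221 → 490
acct=K66: age_days >= 1568 or txns > 234 → -18
acct=K82: age_days >= 1568 or txns > 234 → 179
acct=K98: age_days >= 3731 or txns > 221 → 529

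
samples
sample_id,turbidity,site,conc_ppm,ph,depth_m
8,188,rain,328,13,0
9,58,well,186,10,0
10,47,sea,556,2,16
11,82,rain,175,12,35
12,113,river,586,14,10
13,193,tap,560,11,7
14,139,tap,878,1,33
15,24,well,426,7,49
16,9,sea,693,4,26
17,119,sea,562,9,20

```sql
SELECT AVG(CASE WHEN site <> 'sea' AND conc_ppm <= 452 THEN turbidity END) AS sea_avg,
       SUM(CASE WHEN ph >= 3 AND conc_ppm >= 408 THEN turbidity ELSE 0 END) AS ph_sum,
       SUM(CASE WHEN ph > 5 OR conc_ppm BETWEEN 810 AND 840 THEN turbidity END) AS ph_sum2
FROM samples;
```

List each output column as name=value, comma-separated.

sea_avg=88, ph_sum=458, ph_sum2=777

[sea_avg: site <> 'sea' AND conc_ppm <= 452]
sample_id=8: ✓ → 188
sample_id=9: ✓ → 58
sample_id=10: ✗
sample_id=11: ✓ → 82
sample_id=12: ✗
sample_id=13: ✗
sample_id=14: ✗
sample_id=15: ✓ → 24
sample_id=16: ✗
sample_id=17: ✗
sea_avg = (188 + 58 + 82 + 24) / 4 = 88
—
[ph_sum: ph >= 3 AND conc_ppm >= 408]
sample_id=8: ✗
sample_id=9: ✗
sample_id=10: ✗
sample_id=11: ✗
sample_id=12: ✓ → 113
sample_id=13: ✓ → 193
sample_id=14: ✗
sample_id=15: ✓ → 24
sample_id=16: ✓ → 9
sample_id=17: ✓ → 119
ph_sum = 113 + 193 + 24 + 9 + 119 = 458
—
[ph_sum2: ph > 5 OR conc_ppm BETWEEN 810 AND 840]
sample_id=8: ✓ → 188
sample_id=9: ✓ → 58
sample_id=10: ✗
sample_id=11: ✓ → 82
sample_id=12: ✓ → 113
sample_id=13: ✓ → 193
sample_id=14: ✗
sample_id=15: ✓ → 24
sample_id=16: ✗
sample_id=17: ✓ → 119
ph_sum2 = 188 + 58 + 82 + 113 + 193 + 24 + 119 = 777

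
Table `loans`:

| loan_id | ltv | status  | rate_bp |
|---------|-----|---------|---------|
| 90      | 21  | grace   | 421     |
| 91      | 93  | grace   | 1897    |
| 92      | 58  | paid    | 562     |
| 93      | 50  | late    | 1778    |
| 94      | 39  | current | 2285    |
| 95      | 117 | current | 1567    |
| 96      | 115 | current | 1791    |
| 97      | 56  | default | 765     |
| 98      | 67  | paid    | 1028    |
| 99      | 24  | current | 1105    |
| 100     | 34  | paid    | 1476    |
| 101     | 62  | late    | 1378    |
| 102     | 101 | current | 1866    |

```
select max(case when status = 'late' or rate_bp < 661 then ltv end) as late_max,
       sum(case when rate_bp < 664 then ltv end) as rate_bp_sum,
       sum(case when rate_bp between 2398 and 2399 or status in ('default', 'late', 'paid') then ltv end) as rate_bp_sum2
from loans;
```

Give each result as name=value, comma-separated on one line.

late_max=62, rate_bp_sum=79, rate_bp_sum2=327

[late_max: status = 'late' or rate_bp < 661]
loan_id=90: ✓ → 21
loan_id=91: ✗
loan_id=92: ✓ → 58
loan_id=93: ✓ → 50
loan_id=94: ✗
loan_id=95: ✗
loan_id=96: ✗
loan_id=97: ✗
loan_id=98: ✗
loan_id=99: ✗
loan_id=100: ✗
loan_id=101: ✓ → 62
loan_id=102: ✗
late_max = MAX(21, 58, 50, 62) = 62
—
[rate_bp_sum: rate_bp < 664]
loan_id=90: ✓ → 21
loan_id=91: ✗
loan_id=92: ✓ → 58
loan_id=93: ✗
loan_id=94: ✗
loan_id=95: ✗
loan_id=96: ✗
loan_id=97: ✗
loan_id=98: ✗
loan_id=99: ✗
loan_id=100: ✗
loan_id=101: ✗
loan_id=102: ✗
rate_bp_sum = 21 + 58 = 79
—
[rate_bp_sum2: rate_bp between 2398 and 2399 or status in ('default', 'late', 'paid')]
loan_id=90: ✗
loan_id=91: ✗
loan_id=92: ✓ → 58
loan_id=93: ✓ → 50
loan_id=94: ✗
loan_id=95: ✗
loan_id=96: ✗
loan_id=97: ✓ → 56
loan_id=98: ✓ → 67
loan_id=99: ✗
loan_id=100: ✓ → 34
loan_id=101: ✓ → 62
loan_id=102: ✗
rate_bp_sum2 = 58 + 50 + 56 + 67 + 34 + 62 = 327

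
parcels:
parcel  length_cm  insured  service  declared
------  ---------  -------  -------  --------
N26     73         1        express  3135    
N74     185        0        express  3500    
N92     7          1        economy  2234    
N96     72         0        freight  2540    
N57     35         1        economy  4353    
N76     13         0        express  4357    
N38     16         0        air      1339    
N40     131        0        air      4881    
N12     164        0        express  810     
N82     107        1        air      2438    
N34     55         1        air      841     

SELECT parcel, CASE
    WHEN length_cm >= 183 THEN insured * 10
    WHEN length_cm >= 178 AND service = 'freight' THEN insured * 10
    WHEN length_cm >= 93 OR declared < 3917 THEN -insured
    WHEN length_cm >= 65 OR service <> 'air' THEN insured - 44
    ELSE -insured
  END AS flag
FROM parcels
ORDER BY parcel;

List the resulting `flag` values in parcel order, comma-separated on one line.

parcel=N12: length_cm >= 93 OR declared < 3917 → 0
parcel=N26: length_cm >= 93 OR declared < 3917 → -1
parcel=N34: length_cm >= 93 OR declared < 3917 → -1
parcel=N38: length_cm >= 93 OR declared < 3917 → 0
parcel=N40: length_cm >= 93 OR declared < 3917 → 0
parcel=N57: length_cm >= 65 OR service <> 'air' → -43
parcel=N74: length_cm >= 183 → 0
parcel=N76: length_cm >= 65 OR service <> 'air' → -44
parcel=N82: length_cm >= 93 OR declared < 3917 → -1
parcel=N92: length_cm >= 93 OR declared < 3917 → -1
parcel=N96: length_cm >= 93 OR declared < 3917 → 0

0, -1, -1, 0, 0, -43, 0, -44, -1, -1, 0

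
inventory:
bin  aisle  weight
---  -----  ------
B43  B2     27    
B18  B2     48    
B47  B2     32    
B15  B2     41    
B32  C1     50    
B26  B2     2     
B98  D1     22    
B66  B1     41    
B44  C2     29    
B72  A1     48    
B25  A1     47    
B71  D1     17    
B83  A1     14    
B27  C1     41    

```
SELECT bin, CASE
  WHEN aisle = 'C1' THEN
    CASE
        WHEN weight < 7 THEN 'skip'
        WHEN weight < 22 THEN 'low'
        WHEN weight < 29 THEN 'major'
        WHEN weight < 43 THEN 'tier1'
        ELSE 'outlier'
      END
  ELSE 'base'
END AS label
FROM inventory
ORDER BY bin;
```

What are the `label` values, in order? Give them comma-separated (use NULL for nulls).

bin=B15: aisle='B2' → outer ELSE → base
bin=B18: aisle='B2' → outer ELSE → base
bin=B25: aisle='A1' → outer ELSE → base
bin=B26: aisle='B2' → outer ELSE → base
bin=B27: aisle='C1' → inner[weight < 43] → tier1
bin=B32: aisle='C1' → inner[ELSE] → outlier
bin=B43: aisle='B2' → outer ELSE → base
bin=B44: aisle='C2' → outer ELSE → base
bin=B47: aisle='B2' → outer ELSE → base
bin=B66: aisle='B1' → outer ELSE → base
bin=B71: aisle='D1' → outer ELSE → base
bin=B72: aisle='A1' → outer ELSE → base
bin=B83: aisle='A1' → outer ELSE → base
bin=B98: aisle='D1' → outer ELSE → base

base, base, base, base, tier1, outlier, base, base, base, base, base, base, base, base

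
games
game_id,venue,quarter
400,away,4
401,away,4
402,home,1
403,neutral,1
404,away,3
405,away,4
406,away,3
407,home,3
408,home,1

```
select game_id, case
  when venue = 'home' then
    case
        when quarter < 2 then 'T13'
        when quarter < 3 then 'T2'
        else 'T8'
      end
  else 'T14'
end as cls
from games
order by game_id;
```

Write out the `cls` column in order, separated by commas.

T14, T14, T13, T14, T14, T14, T14, T8, T13

game_id=400: venue='away' → outer ELSE → T14
game_id=401: venue='away' → outer ELSE → T14
game_id=402: venue='home' → inner[quarter < 2] → T13
game_id=403: venue='neutral' → outer ELSE → T14
game_id=404: venue='away' → outer ELSE → T14
game_id=405: venue='away' → outer ELSE → T14
game_id=406: venue='away' → outer ELSE → T14
game_id=407: venue='home' → inner[ELSE] → T8
game_id=408: venue='home' → inner[quarter < 2] → T13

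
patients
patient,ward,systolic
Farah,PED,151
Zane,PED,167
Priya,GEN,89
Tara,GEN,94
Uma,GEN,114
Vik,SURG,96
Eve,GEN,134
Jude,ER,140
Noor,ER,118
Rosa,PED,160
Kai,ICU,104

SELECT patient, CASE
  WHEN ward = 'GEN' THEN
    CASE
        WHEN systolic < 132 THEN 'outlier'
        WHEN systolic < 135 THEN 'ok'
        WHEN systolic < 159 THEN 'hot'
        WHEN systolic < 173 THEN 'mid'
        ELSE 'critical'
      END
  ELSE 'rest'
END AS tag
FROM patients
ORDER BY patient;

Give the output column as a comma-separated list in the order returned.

ok, rest, rest, rest, rest, outlier, rest, outlier, outlier, rest, rest

patient=Eve: ward='GEN' → inner[systolic < 135] → ok
patient=Farah: ward='PED' → outer ELSE → rest
patient=Jude: ward='ER' → outer ELSE → rest
patient=Kai: ward='ICU' → outer ELSE → rest
patient=Noor: ward='ER' → outer ELSE → rest
patient=Priya: ward='GEN' → inner[systolic < 132] → outlier
patient=Rosa: ward='PED' → outer ELSE → rest
patient=Tara: ward='GEN' → inner[systolic < 132] → outlier
patient=Uma: ward='GEN' → inner[systolic < 132] → outlier
patient=Vik: ward='SURG' → outer ELSE → rest
patient=Zane: ward='PED' → outer ELSE → rest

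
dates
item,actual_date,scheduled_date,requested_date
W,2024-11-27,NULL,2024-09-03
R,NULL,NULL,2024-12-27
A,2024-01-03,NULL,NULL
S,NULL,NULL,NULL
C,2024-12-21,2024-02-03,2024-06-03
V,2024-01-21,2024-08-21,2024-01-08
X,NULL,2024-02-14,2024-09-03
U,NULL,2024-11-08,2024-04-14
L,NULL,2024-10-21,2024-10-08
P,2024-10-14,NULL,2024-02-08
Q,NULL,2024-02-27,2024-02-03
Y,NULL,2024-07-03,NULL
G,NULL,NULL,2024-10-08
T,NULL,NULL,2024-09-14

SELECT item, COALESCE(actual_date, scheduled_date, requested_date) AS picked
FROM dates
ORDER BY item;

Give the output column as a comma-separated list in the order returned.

2024-01-03, 2024-12-21, 2024-10-08, 2024-10-21, 2024-10-14, 2024-02-27, 2024-12-27, NULL, 2024-09-14, 2024-11-08, 2024-01-21, 2024-11-27, 2024-02-14, 2024-07-03

item=A: actual_date=2024-01-03 → 2024-01-03
item=C: actual_date=2024-12-21 → 2024-12-21
item=G: actual_date=NULL, scheduled_date=NULL, requested_date=2024-10-08 → 2024-10-08
item=L: actual_date=NULL, scheduled_date=2024-10-21 → 2024-10-21
item=P: actual_date=2024-10-14 → 2024-10-14
item=Q: actual_date=NULL, scheduled_date=2024-02-27 → 2024-02-27
item=R: actual_date=NULL, scheduled_date=NULL, requested_date=2024-12-27 → 2024-12-27
item=S: actual_date=NULL, scheduled_date=NULL, requested_date=NULL (all NULL) → NULL
item=T: actual_date=NULL, scheduled_date=NULL, requested_date=2024-09-14 → 2024-09-14
item=U: actual_date=NULL, scheduled_date=2024-11-08 → 2024-11-08
item=V: actual_date=2024-01-21 → 2024-01-21
item=W: actual_date=2024-11-27 → 2024-11-27
item=X: actual_date=NULL, scheduled_date=2024-02-14 → 2024-02-14
item=Y: actual_date=NULL, scheduled_date=2024-07-03 → 2024-07-03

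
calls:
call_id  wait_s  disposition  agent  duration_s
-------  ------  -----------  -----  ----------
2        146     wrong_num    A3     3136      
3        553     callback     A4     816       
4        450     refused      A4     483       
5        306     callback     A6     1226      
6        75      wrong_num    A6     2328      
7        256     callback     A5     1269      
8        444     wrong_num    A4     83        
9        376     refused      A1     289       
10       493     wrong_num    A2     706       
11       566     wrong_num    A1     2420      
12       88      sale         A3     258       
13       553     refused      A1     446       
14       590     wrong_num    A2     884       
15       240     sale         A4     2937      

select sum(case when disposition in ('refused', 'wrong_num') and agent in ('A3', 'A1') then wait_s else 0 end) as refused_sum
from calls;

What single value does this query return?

1641

call_id=2: ✓ → 146
call_id=3: ✗
call_id=4: ✗
call_id=5: ✗
call_id=6: ✗
call_id=7: ✗
call_id=8: ✗
call_id=9: ✓ → 376
call_id=10: ✗
call_id=11: ✓ → 566
call_id=12: ✗
call_id=13: ✓ → 553
call_id=14: ✗
call_id=15: ✗
refused_sum = 146 + 376 + 566 + 553 = 1641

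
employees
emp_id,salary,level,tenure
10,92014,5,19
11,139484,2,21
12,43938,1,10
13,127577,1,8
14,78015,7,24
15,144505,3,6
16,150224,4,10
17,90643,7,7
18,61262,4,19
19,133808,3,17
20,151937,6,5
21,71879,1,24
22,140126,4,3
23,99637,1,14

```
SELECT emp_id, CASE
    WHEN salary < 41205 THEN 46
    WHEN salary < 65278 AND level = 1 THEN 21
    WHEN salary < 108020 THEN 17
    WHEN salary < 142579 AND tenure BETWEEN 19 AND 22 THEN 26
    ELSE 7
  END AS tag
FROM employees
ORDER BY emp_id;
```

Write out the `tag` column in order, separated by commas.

17, 26, 21, 7, 17, 7, 7, 17, 17, 7, 7, 17, 7, 17

emp_id=10: salary < 108020 → 17
emp_id=11: salary < 142579 AND tenure BETWEEN 19 AND 22 → 26
emp_id=12: salary < 65278 AND level = 1 → 21
emp_id=13: ELSE → 7
emp_id=14: salary < 108020 → 17
emp_id=15: ELSE → 7
emp_id=16: ELSE → 7
emp_id=17: salary < 108020 → 17
emp_id=18: salary < 108020 → 17
emp_id=19: ELSE → 7
emp_id=20: ELSE → 7
emp_id=21: salary < 108020 → 17
emp_id=22: ELSE → 7
emp_id=23: salary < 108020 → 17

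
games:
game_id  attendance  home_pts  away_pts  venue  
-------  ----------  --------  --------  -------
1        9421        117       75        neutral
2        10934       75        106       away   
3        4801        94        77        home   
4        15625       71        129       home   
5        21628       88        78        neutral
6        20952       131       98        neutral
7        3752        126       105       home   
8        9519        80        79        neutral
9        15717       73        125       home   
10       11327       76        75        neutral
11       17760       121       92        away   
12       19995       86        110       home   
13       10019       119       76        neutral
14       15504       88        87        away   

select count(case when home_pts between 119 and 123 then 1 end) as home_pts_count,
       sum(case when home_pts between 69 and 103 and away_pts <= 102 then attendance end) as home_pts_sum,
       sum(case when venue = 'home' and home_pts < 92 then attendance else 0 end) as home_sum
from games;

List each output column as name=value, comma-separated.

[home_pts_count: home_pts between 119 and 123]
game_id=1: ✗
game_id=2: ✗
game_id=3: ✗
game_id=4: ✗
game_id=5: ✗
game_id=6: ✗
game_id=7: ✗
game_id=8: ✗
game_id=9: ✗
game_id=10: ✗
game_id=11: ✓ → 1
game_id=12: ✗
game_id=13: ✓ → 1
game_id=14: ✗
home_pts_count = COUNT(1, 1) = 2
—
[home_pts_sum: home_pts between 69 and 103 and away_pts <= 102]
game_id=1: ✗
game_id=2: ✗
game_id=3: ✓ → 4801
game_id=4: ✗
game_id=5: ✓ → 21628
game_id=6: ✗
game_id=7: ✗
game_id=8: ✓ → 9519
game_id=9: ✗
game_id=10: ✓ → 11327
game_id=11: ✗
game_id=12: ✗
game_id=13: ✗
game_id=14: ✓ → 15504
home_pts_sum = 4801 + 21628 + 9519 + 11327 + 15504 = 62779
—
[home_sum: venue = 'home' and home_pts < 92]
game_id=1: ✗
game_id=2: ✗
game_id=3: ✗
game_id=4: ✓ → 15625
game_id=5: ✗
game_id=6: ✗
game_id=7: ✗
game_id=8: ✗
game_id=9: ✓ → 15717
game_id=10: ✗
game_id=11: ✗
game_id=12: ✓ → 19995
game_id=13: ✗
game_id=14: ✗
home_sum = 15625 + 15717 + 19995 = 51337

home_pts_count=2, home_pts_sum=62779, home_sum=51337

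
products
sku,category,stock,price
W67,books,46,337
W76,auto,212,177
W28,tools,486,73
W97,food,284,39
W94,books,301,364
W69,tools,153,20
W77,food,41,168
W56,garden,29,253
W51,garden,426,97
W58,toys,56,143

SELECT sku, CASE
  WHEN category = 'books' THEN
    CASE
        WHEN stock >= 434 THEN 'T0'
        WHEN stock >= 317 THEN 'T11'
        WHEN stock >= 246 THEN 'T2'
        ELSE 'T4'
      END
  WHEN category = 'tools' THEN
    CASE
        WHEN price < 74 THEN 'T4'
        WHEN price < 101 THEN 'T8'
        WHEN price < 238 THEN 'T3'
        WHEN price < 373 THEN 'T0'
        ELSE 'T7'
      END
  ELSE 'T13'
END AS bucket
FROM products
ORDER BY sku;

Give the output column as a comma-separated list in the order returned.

T4, T13, T13, T13, T4, T4, T13, T13, T2, T13

sku=W28: category='tools' → inner[price < 74] → T4
sku=W51: category='garden' → outer ELSE → T13
sku=W56: category='garden' → outer ELSE → T13
sku=W58: category='toys' → outer ELSE → T13
sku=W67: category='books' → inner[ELSE] → T4
sku=W69: category='tools' → inner[price < 74] → T4
sku=W76: category='auto' → outer ELSE → T13
sku=W77: category='food' → outer ELSE → T13
sku=W94: category='books' → inner[stock >= 246] → T2
sku=W97: category='food' → outer ELSE → T13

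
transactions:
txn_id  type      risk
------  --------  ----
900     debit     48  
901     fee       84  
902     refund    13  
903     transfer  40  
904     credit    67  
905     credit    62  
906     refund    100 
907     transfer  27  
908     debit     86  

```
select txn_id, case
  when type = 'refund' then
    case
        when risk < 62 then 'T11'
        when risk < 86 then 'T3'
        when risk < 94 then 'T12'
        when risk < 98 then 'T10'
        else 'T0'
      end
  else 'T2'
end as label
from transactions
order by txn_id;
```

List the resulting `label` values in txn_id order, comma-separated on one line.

T2, T2, T11, T2, T2, T2, T0, T2, T2

txn_id=900: type='debit' → outer ELSE → T2
txn_id=901: type='fee' → outer ELSE → T2
txn_id=902: type='refund' → inner[risk < 62] → T11
txn_id=903: type='transfer' → outer ELSE → T2
txn_id=904: type='credit' → outer ELSE → T2
txn_id=905: type='credit' → outer ELSE → T2
txn_id=906: type='refund' → inner[ELSE] → T0
txn_id=907: type='transfer' → outer ELSE → T2
txn_id=908: type='debit' → outer ELSE → T2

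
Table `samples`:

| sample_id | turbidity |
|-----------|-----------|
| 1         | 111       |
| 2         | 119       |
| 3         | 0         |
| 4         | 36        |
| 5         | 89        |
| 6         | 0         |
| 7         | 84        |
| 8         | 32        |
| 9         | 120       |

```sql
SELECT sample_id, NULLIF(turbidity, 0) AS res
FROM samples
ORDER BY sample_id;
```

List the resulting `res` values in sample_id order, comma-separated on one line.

111, 119, NULL, 36, 89, NULL, 84, 32, 120

sample_id=1: turbidity=111 vs 0: differ → 111
sample_id=2: turbidity=119 vs 0: differ → 119
sample_id=3: turbidity=0 vs 0: equal → NULL
sample_id=4: turbidity=36 vs 0: differ → 36
sample_id=5: turbidity=89 vs 0: differ → 89
sample_id=6: turbidity=0 vs 0: equal → NULL
sample_id=7: turbidity=84 vs 0: differ → 84
sample_id=8: turbidity=32 vs 0: differ → 32
sample_id=9: turbidity=120 vs 0: differ → 120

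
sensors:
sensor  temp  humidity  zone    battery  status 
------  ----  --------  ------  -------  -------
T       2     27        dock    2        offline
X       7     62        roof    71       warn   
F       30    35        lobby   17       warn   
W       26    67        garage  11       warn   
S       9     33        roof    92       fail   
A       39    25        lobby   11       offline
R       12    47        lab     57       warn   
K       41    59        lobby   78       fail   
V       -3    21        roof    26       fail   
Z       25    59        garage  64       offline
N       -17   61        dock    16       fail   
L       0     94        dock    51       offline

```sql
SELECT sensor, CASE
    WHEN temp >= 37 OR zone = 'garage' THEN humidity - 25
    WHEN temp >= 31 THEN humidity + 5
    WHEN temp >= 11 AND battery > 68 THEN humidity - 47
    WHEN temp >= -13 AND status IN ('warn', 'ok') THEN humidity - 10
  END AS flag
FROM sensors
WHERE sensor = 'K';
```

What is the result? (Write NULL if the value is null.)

sensor = K: temp=41, humidity=59, zone=lobby, battery=78, status=fail.
temp >= 37 OR zone = 'garage' → true → 34

34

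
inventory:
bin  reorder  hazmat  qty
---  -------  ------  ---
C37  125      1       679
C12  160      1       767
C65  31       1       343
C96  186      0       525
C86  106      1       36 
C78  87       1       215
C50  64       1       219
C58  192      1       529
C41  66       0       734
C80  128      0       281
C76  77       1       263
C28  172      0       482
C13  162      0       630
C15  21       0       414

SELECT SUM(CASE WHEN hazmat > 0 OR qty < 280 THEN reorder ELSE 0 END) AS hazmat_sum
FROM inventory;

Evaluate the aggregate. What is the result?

842

bin=C37: ✓ → 125
bin=C12: ✓ → 160
bin=C65: ✓ → 31
bin=C96: ✗
bin=C86: ✓ → 106
bin=C78: ✓ → 87
bin=C50: ✓ → 64
bin=C58: ✓ → 192
bin=C41: ✗
bin=C80: ✗
bin=C76: ✓ → 77
bin=C28: ✗
bin=C13: ✗
bin=C15: ✗
hazmat_sum = 125 + 160 + 31 + 106 + 87 + 64 + 192 + 77 = 842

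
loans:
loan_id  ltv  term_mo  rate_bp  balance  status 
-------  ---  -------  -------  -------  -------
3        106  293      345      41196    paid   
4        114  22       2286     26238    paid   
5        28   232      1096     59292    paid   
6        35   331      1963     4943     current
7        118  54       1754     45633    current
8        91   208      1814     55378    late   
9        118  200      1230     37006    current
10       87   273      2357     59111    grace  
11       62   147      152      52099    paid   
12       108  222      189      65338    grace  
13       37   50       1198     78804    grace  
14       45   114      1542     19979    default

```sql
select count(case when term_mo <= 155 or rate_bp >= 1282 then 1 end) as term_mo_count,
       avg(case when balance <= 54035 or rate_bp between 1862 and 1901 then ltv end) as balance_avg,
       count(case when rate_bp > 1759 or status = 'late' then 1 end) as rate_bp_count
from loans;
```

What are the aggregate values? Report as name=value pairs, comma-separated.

term_mo_count=8, balance_avg=85.4285714286, rate_bp_count=4

[term_mo_count: term_mo <= 155 or rate_bp >= 1282]
loan_id=3: ✗
loan_id=4: ✓ → 1
loan_id=5: ✗
loan_id=6: ✓ → 1
loan_id=7: ✓ → 1
loan_id=8: ✓ → 1
loan_id=9: ✗
loan_id=10: ✓ → 1
loan_id=11: ✓ → 1
loan_id=12: ✗
loan_id=13: ✓ → 1
loan_id=14: ✓ → 1
term_mo_count = COUNT(1, 1, 1, 1, 1, 1, 1, 1) = 8
—
[balance_avg: balance <= 54035 or rate_bp between 1862 and 1901]
loan_id=3: ✓ → 106
loan_id=4: ✓ → 114
loan_id=5: ✗
loan_id=6: ✓ → 35
loan_id=7: ✓ → 118
loan_id=8: ✗
loan_id=9: ✓ → 118
loan_id=10: ✗
loan_id=11: ✓ → 62
loan_id=12: ✗
loan_id=13: ✗
loan_id=14: ✓ → 45
balance_avg = (106 + 114 + 35 + 118 + 118 + 62 + 45) / 7 = 85.4285714286
—
[rate_bp_count: rate_bp > 1759 or status = 'late']
loan_id=3: ✗
loan_id=4: ✓ → 1
loan_id=5: ✗
loan_id=6: ✓ → 1
loan_id=7: ✗
loan_id=8: ✓ → 1
loan_id=9: ✗
loan_id=10: ✓ → 1
loan_id=11: ✗
loan_id=12: ✗
loan_id=13: ✗
loan_id=14: ✗
rate_bp_count = COUNT(1, 1, 1, 1) = 4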